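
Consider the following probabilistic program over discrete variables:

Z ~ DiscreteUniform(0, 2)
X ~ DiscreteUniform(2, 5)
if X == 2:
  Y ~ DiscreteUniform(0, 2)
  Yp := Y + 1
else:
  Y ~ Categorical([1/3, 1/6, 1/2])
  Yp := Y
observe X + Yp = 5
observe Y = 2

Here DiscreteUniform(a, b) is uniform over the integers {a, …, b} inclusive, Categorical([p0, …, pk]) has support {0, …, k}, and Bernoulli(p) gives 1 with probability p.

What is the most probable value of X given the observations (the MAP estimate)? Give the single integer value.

Enumerate traces; 6 have nonzero weight after conditioning:
  (Z=0, X=2, Y=2) weight 1/36
  (Z=0, X=3, Y=2) weight 1/24
  (Z=1, X=2, Y=2) weight 1/36
  (Z=1, X=3, Y=2) weight 1/24
  (Z=2, X=2, Y=2) weight 1/36
  (Z=2, X=3, Y=2) weight 1/24
Group by X:
  weight(X=2) = 1/12
  weight(X=3) = 1/8
Total weight = 1/12 + 1/8 = 5/24
P(X=2 | obs) = 1/12 / 5/24 = 2/5
P(X=3 | obs) = 1/8 / 5/24 = 3/5
argmax = 3

argmax_v P(X = v | obs) = 3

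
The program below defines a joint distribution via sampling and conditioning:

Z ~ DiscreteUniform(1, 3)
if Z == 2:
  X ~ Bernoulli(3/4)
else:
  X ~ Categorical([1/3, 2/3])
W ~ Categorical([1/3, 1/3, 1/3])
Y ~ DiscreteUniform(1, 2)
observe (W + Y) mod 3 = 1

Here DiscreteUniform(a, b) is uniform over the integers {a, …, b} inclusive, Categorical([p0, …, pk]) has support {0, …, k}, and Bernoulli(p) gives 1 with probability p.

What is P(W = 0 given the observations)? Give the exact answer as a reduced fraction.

Enumerate traces; 12 have nonzero weight after conditioning:
  (Z=1, X=0, W=0, Y=1) weight 1/54
  (Z=1, X=0, W=2, Y=2) weight 1/54
  (Z=1, X=1, W=0, Y=1) weight 1/27
  (Z=1, X=1, W=2, Y=2) weight 1/27
  (Z=2, X=0, W=0, Y=1) weight 1/72
  (Z=2, X=0, W=2, Y=2) weight 1/72
  (Z=2, X=1, W=0, Y=1) weight 1/24
  (Z=2, X=1, W=2, Y=2) weight 1/24
  … 4 more
Group by W:
  weight(W=0) = 1/6
  weight(W=2) = 1/6
Total weight = 1/6 + 1/6 = 1/3
P(W=0 | obs) = 1/6 / 1/3 = 1/2
P(W=2 | obs) = 1/6 / 1/3 = 1/2

P(W = 0 | obs) = 1/2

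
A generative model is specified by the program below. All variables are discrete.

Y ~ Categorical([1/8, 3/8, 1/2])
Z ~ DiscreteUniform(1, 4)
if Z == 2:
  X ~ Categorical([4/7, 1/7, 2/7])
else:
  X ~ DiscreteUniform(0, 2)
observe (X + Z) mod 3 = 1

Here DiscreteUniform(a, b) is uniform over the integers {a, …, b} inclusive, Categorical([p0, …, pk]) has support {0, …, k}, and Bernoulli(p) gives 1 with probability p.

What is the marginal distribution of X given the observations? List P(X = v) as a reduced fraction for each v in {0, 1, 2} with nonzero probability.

Enumerate traces; 12 have nonzero weight after conditioning:
  (Y=0, Z=1, X=0) weight 1/96
  (Y=0, Z=2, X=2) weight 1/112
  (Y=0, Z=3, X=1) weight 1/96
  (Y=0, Z=4, X=0) weight 1/96
  (Y=1, Z=1, X=0) weight 1/32
  (Y=1, Z=2, X=2) weight 3/112
  (Y=1, Z=3, X=1) weight 1/32
  (Y=1, Z=4, X=0) weight 1/32
  … 4 more
Group by X:
  weight(X=0) = 1/6
  weight(X=1) = 1/12
  weight(X=2) = 1/14
Total weight = 1/6 + 1/12 + 1/14 = 9/28
P(X=0 | obs) = 1/6 / 9/28 = 14/27
P(X=1 | obs) = 1/12 / 9/28 = 7/27
P(X=2 | obs) = 1/14 / 9/28 = 2/9

P(X=0) = 14/27, P(X=1) = 7/27, P(X=2) = 2/9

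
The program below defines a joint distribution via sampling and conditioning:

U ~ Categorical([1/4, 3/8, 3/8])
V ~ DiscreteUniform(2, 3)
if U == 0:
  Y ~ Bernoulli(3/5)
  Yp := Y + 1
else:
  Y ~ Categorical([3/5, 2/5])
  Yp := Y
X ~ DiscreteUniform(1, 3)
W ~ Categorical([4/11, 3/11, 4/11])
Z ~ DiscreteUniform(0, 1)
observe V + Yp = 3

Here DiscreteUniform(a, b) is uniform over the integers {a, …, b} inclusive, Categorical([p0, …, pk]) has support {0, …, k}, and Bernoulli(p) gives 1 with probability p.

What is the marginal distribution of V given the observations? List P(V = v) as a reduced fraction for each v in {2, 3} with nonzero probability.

Enumerate traces; 90 have nonzero weight after conditioning:
  (U=0, V=2, Y=0, X=1, W=0, Z=0) weight 1/330
  (U=0, V=2, Y=0, X=1, W=0, Z=1) weight 1/330
  (U=0, V=2, Y=0, X=1, W=1, Z=0) weight 1/440
  (U=0, V=2, Y=0, X=1, W=1, Z=1) weight 1/440
  (U=0, V=2, Y=0, X=1, W=2, Z=0) weight 1/330
  (U=0, V=2, Y=0, X=1, W=2, Z=1) weight 1/330
  (U=0, V=2, Y=0, X=2, W=0, Z=0) weight 1/330
  (U=0, V=2, Y=0, X=2, W=0, Z=1) weight 1/330
  (U=1, V=3, Y=0, X=1, W=0, Z=0) weight 3/440
  … 81 more
Group by V:
  weight(V=2) = 1/5
  weight(V=3) = 9/40
Total weight = 1/5 + 9/40 = 17/40
P(V=2 | obs) = 1/5 / 17/40 = 8/17
P(V=3 | obs) = 9/40 / 17/40 = 9/17

P(V=2) = 8/17, P(V=3) = 9/17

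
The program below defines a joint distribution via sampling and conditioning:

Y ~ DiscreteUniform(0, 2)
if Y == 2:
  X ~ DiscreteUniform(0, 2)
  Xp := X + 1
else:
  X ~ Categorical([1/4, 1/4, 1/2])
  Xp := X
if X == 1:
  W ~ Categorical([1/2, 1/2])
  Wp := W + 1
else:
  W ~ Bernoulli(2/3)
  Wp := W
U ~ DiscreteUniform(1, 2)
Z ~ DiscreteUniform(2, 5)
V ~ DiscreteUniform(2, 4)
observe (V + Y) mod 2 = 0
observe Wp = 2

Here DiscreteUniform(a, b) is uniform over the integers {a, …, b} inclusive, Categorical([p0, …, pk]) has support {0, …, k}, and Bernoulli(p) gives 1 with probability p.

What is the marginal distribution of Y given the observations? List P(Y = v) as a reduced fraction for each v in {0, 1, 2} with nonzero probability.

P(Y=0) = 6/17, P(Y=1) = 3/17, P(Y=2) = 8/17

Enumerate traces; 40 have nonzero weight after conditioning:
  (Y=0, X=1, W=1, U=1, Z=2, V=2) weight 1/576
  (Y=0, X=1, W=1, U=1, Z=2, V=4) weight 1/576
  (Y=0, X=1, W=1, U=1, Z=3, V=2) weight 1/576
  (Y=0, X=1, W=1, U=1, Z=3, V=4) weight 1/576
  (Y=0, X=1, W=1, U=1, Z=4, V=2) weight 1/576
  (Y=0, X=1, W=1, U=1, Z=4, V=4) weight 1/576
  (Y=0, X=1, W=1, U=1, Z=5, V=2) weight 1/576
  (Y=0, X=1, W=1, U=1, Z=5, V=4) weight 1/576
  (Y=1, X=1, W=1, U=1, Z=2, V=3) weight 1/576
  (Y=2, X=1, W=1, U=1, Z=2, V=2) weight 1/432
  … 30 more
Group by Y:
  weight(Y=0) = 1/36
  weight(Y=1) = 1/72
  weight(Y=2) = 1/27
Total weight = 1/36 + 1/72 + 1/27 = 17/216
P(Y=0 | obs) = 1/36 / 17/216 = 6/17
P(Y=1 | obs) = 1/72 / 17/216 = 3/17
P(Y=2 | obs) = 1/27 / 17/216 = 8/17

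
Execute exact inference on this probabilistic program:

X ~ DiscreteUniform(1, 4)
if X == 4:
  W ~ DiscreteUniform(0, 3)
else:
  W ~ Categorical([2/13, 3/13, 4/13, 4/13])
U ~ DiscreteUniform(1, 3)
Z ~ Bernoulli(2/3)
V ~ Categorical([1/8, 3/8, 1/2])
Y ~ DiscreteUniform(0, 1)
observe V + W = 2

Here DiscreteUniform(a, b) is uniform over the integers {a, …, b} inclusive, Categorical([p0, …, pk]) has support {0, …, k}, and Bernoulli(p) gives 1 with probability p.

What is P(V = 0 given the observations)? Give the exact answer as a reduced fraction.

Enumerate traces; 144 have nonzero weight after conditioning:
  (X=1, W=0, U=1, Z=0, V=2, Y=0) weight 1/936
  (X=1, W=0, U=1, Z=0, V=2, Y=1) weight 1/936
  (X=1, W=0, U=1, Z=1, V=2, Y=0) weight 1/468
  (X=1, W=0, U=1, Z=1, V=2, Y=1) weight 1/468
  (X=1, W=0, U=2, Z=0, V=2, Y=0) weight 1/936
  (X=1, W=0, U=2, Z=0, V=2, Y=1) weight 1/936
  (X=1, W=0, U=2, Z=1, V=2, Y=0) weight 1/468
  (X=1, W=0, U=2, Z=1, V=2, Y=1) weight 1/468
  (X=1, W=1, U=1, Z=0, V=1, Y=0) weight 1/832
  (X=1, W=2, U=1, Z=0, V=0, Y=0) weight 1/1872
  … 134 more
Group by V:
  weight(V=0) = 61/1664
  weight(V=1) = 147/1664
  weight(V=2) = 37/416
Total weight = 61/1664 + 147/1664 + 37/416 = 89/416
P(V=0 | obs) = 61/1664 / 89/416 = 61/356
P(V=1 | obs) = 147/1664 / 89/416 = 147/356
P(V=2 | obs) = 37/416 / 89/416 = 37/89

P(V = 0 | obs) = 61/356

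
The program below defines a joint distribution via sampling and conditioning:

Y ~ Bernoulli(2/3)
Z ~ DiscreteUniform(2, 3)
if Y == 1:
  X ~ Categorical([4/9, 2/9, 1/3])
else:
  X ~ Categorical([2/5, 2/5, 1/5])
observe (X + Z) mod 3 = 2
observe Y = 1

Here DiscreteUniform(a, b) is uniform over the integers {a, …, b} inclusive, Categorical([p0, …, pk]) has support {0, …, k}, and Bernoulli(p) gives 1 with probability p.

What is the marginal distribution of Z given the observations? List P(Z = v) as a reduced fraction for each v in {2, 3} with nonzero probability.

P(Z=2) = 4/7, P(Z=3) = 3/7

Enumerate traces; 2 have nonzero weight after conditioning:
  (Y=1, Z=2, X=0) weight 4/27
  (Y=1, Z=3, X=2) weight 1/9
Group by Z:
  weight(Z=2) = 4/27
  weight(Z=3) = 1/9
Total weight = 4/27 + 1/9 = 7/27
P(Z=2 | obs) = 4/27 / 7/27 = 4/7
P(Z=3 | obs) = 1/9 / 7/27 = 3/7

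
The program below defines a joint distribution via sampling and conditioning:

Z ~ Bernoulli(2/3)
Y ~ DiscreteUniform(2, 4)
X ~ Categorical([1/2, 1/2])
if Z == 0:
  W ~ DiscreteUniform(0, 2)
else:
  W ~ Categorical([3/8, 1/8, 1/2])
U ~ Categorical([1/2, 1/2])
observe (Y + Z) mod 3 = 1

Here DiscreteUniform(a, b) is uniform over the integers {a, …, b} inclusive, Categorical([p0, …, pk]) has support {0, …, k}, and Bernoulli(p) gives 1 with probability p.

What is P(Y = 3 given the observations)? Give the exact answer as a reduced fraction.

Enumerate traces; 24 have nonzero weight after conditioning:
  (Z=0, Y=4, X=0, W=0, U=0) weight 1/108
  (Z=0, Y=4, X=0, W=0, U=1) weight 1/108
  (Z=0, Y=4, X=0, W=1, U=0) weight 1/108
  (Z=0, Y=4, X=0, W=1, U=1) weight 1/108
  (Z=0, Y=4, X=0, W=2, U=0) weight 1/108
  (Z=0, Y=4, X=0, W=2, U=1) weight 1/108
  (Z=0, Y=4, X=1, W=0, U=0) weight 1/108
  (Z=0, Y=4, X=1, W=0, U=1) weight 1/108
  (Z=1, Y=3, X=0, W=0, U=0) weight 1/48
  … 15 more
Group by Y:
  weight(Y=3) = 2/9
  weight(Y=4) = 1/9
Total weight = 2/9 + 1/9 = 1/3
P(Y=3 | obs) = 2/9 / 1/3 = 2/3
P(Y=4 | obs) = 1/9 / 1/3 = 1/3

P(Y = 3 | obs) = 2/3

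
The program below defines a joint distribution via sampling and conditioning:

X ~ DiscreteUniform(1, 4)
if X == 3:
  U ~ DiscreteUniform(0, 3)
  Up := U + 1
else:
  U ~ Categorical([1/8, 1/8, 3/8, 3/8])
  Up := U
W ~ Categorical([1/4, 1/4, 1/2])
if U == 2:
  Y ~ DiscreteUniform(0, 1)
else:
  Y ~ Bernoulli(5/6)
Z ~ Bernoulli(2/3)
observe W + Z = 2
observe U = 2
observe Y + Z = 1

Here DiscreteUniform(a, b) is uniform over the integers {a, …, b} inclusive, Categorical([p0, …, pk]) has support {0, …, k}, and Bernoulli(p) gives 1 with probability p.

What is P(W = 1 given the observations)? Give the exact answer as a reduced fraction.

P(W = 1 | obs) = 1/2

Enumerate traces; 8 have nonzero weight after conditioning:
  (X=1, U=2, W=1, Y=0, Z=1) weight 1/128
  (X=1, U=2, W=2, Y=1, Z=0) weight 1/128
  (X=2, U=2, W=1, Y=0, Z=1) weight 1/128
  (X=2, U=2, W=2, Y=1, Z=0) weight 1/128
  (X=3, U=2, W=1, Y=0, Z=1) weight 1/192
  (X=3, U=2, W=2, Y=1, Z=0) weight 1/192
  (X=4, U=2, W=1, Y=0, Z=1) weight 1/128
  (X=4, U=2, W=2, Y=1, Z=0) weight 1/128
Group by W:
  weight(W=1) = 11/384
  weight(W=2) = 11/384
Total weight = 11/384 + 11/384 = 11/192
P(W=1 | obs) = 11/384 / 11/192 = 1/2
P(W=2 | obs) = 11/384 / 11/192 = 1/2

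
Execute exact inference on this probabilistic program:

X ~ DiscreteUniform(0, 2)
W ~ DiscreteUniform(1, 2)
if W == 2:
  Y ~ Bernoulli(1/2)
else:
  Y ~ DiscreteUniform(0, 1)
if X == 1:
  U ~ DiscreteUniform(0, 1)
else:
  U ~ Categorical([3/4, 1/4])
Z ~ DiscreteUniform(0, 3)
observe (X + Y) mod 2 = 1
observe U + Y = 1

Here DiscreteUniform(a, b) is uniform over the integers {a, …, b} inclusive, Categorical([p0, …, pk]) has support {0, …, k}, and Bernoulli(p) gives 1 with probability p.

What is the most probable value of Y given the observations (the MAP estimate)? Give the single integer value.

Enumerate traces; 24 have nonzero weight after conditioning:
  (X=0, W=1, Y=1, U=0, Z=0) weight 1/64
  (X=0, W=1, Y=1, U=0, Z=1) weight 1/64
  (X=0, W=1, Y=1, U=0, Z=2) weight 1/64
  (X=0, W=1, Y=1, U=0, Z=3) weight 1/64
  (X=0, W=2, Y=1, U=0, Z=0) weight 1/64
  (X=0, W=2, Y=1, U=0, Z=1) weight 1/64
  (X=0, W=2, Y=1, U=0, Z=2) weight 1/64
  (X=0, W=2, Y=1, U=0, Z=3) weight 1/64
  (X=1, W=1, Y=0, U=1, Z=0) weight 1/96
  … 15 more
Group by Y:
  weight(Y=0) = 1/12
  weight(Y=1) = 1/4
Total weight = 1/12 + 1/4 = 1/3
P(Y=0 | obs) = 1/12 / 1/3 = 1/4
P(Y=1 | obs) = 1/4 / 1/3 = 3/4
argmax = 1

argmax_v P(Y = v | obs) = 1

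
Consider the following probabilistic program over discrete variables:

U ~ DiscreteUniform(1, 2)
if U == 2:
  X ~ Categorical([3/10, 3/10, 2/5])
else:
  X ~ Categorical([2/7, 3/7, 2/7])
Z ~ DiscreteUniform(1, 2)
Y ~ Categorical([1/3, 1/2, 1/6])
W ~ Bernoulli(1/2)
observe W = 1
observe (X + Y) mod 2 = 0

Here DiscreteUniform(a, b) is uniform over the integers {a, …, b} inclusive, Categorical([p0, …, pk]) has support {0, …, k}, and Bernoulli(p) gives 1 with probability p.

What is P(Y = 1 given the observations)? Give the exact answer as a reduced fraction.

Enumerate traces; 20 have nonzero weight after conditioning:
  (U=1, X=0, Z=1, Y=0, W=1) weight 1/84
  (U=1, X=0, Z=1, Y=2, W=1) weight 1/168
  (U=1, X=0, Z=2, Y=0, W=1) weight 1/84
  (U=1, X=0, Z=2, Y=2, W=1) weight 1/168
  (U=1, X=1, Z=1, Y=1, W=1) weight 3/112
  (U=1, X=1, Z=2, Y=1, W=1) weight 3/112
  (U=1, X=2, Z=1, Y=0, W=1) weight 1/84
  (U=1, X=2, Z=1, Y=2, W=1) weight 1/168
  … 12 more
Group by Y:
  weight(Y=0) = 89/840
  weight(Y=1) = 51/560
  weight(Y=2) = 89/1680
Total weight = 89/840 + 51/560 + 89/1680 = 1/4
P(Y=0 | obs) = 89/840 / 1/4 = 89/210
P(Y=1 | obs) = 51/560 / 1/4 = 51/140
P(Y=2 | obs) = 89/1680 / 1/4 = 89/420

P(Y = 1 | obs) = 51/140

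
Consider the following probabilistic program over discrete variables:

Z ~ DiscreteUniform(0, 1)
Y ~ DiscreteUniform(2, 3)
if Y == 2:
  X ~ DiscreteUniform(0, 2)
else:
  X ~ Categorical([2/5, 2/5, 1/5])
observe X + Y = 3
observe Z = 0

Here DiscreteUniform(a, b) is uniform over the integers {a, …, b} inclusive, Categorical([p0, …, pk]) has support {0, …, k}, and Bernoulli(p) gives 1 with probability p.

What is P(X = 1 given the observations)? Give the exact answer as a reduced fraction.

Enumerate traces; 2 have nonzero weight after conditioning:
  (Z=0, Y=2, X=1) weight 1/12
  (Z=0, Y=3, X=0) weight 1/10
Group by X:
  weight(X=0) = 1/10
  weight(X=1) = 1/12
Total weight = 1/10 + 1/12 = 11/60
P(X=0 | obs) = 1/10 / 11/60 = 6/11
P(X=1 | obs) = 1/12 / 11/60 = 5/11

P(X = 1 | obs) = 5/11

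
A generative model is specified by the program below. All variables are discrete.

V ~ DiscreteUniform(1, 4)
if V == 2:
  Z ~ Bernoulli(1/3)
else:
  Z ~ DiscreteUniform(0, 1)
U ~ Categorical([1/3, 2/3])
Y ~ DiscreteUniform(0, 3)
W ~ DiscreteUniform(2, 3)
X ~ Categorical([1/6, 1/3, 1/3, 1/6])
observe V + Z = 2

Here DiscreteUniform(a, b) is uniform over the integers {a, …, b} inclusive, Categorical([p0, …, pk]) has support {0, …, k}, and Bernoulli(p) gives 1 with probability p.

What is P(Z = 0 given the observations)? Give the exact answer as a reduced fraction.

Enumerate traces; 128 have nonzero weight after conditioning:
  (V=1, Z=1, U=0, Y=0, W=2, X=0) weight 1/1152
  (V=1, Z=1, U=0, Y=0, W=2, X=1) weight 1/576
  (V=1, Z=1, U=0, Y=0, W=2, X=2) weight 1/576
  (V=1, Z=1, U=0, Y=0, W=2, X=3) weight 1/1152
  (V=1, Z=1, U=0, Y=0, W=3, X=0) weight 1/1152
  (V=1, Z=1, U=0, Y=0, W=3, X=1) weight 1/576
  (V=1, Z=1, U=0, Y=0, W=3, X=2) weight 1/576
  (V=1, Z=1, U=0, Y=0, W=3, X=3) weight 1/1152
  (V=2, Z=0, U=0, Y=0, W=2, X=0) weight 1/864
  … 119 more
Group by Z:
  weight(Z=0) = 1/6
  weight(Z=1) = 1/8
Total weight = 1/6 + 1/8 = 7/24
P(Z=0 | obs) = 1/6 / 7/24 = 4/7
P(Z=1 | obs) = 1/8 / 7/24 = 3/7

P(Z = 0 | obs) = 4/7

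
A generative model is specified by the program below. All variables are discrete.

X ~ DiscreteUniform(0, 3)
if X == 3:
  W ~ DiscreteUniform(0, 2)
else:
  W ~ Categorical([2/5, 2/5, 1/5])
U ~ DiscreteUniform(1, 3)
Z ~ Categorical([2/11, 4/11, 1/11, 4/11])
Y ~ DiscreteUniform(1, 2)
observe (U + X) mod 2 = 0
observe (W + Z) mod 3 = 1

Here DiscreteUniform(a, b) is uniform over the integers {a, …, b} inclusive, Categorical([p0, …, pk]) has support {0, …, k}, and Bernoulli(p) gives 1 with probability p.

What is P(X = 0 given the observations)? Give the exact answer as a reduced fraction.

Enumerate traces; 48 have nonzero weight after conditioning:
  (X=0, W=0, U=2, Z=1, Y=1) weight 1/165
  (X=0, W=0, U=2, Z=1, Y=2) weight 1/165
  (X=0, W=1, U=2, Z=0, Y=1) weight 1/330
  (X=0, W=1, U=2, Z=0, Y=2) weight 1/330
  (X=0, W=1, U=2, Z=3, Y=1) weight 1/165
  (X=0, W=1, U=2, Z=3, Y=2) weight 1/165
  (X=0, W=2, U=2, Z=2, Y=1) weight 1/1320
  (X=0, W=2, U=2, Z=2, Y=2) weight 1/1320
  (X=1, W=0, U=1, Z=1, Y=1) weight 1/165
  (X=2, W=0, U=2, Z=1, Y=1) weight 1/165
  … 38 more
Group by X:
  weight(X=0) = 7/220
  weight(X=1) = 7/110
  weight(X=2) = 7/220
  weight(X=3) = 1/18
Total weight = 7/220 + 7/110 + 7/220 + 1/18 = 181/990
P(X=0 | obs) = 7/220 / 181/990 = 63/362
P(X=1 | obs) = 7/110 / 181/990 = 63/181
P(X=2 | obs) = 7/220 / 181/990 = 63/362
P(X=3 | obs) = 1/18 / 181/990 = 55/181

P(X = 0 | obs) = 63/362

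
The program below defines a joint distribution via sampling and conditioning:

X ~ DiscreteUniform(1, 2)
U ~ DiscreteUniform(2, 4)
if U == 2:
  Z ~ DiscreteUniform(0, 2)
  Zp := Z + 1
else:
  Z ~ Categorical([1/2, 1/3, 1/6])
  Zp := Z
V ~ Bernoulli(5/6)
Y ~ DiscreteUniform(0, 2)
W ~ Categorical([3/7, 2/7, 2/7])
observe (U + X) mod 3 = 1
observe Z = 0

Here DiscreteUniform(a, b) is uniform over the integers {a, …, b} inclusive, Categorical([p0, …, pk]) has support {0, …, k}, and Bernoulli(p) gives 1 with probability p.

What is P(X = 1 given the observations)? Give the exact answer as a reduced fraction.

Enumerate traces; 36 have nonzero weight after conditioning:
  (X=1, U=3, Z=0, V=0, Y=0, W=0) weight 1/504
  (X=1, U=3, Z=0, V=0, Y=0, W=1) weight 1/756
  (X=1, U=3, Z=0, V=0, Y=0, W=2) weight 1/756
  (X=1, U=3, Z=0, V=0, Y=1, W=0) weight 1/504
  (X=1, U=3, Z=0, V=0, Y=1, W=1) weight 1/756
  (X=1, U=3, Z=0, V=0, Y=1, W=2) weight 1/756
  (X=1, U=3, Z=0, V=0, Y=2, W=0) weight 1/504
  (X=1, U=3, Z=0, V=0, Y=2, W=1) weight 1/756
  (X=2, U=2, Z=0, V=0, Y=0, W=0) weight 1/756
  … 27 more
Group by X:
  weight(X=1) = 1/12
  weight(X=2) = 1/18
Total weight = 1/12 + 1/18 = 5/36
P(X=1 | obs) = 1/12 / 5/36 = 3/5
P(X=2 | obs) = 1/18 / 5/36 = 2/5

P(X = 1 | obs) = 3/5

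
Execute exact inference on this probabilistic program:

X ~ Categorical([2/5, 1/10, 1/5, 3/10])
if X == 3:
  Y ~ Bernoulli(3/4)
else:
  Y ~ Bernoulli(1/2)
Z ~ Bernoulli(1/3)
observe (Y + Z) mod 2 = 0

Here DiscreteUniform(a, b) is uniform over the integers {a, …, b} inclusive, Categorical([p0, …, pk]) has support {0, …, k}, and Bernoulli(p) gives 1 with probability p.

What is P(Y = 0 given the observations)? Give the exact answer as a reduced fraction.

P(Y = 0 | obs) = 34/57

Enumerate traces; 8 have nonzero weight after conditioning:
  (X=0, Y=0, Z=0) weight 2/15
  (X=0, Y=1, Z=1) weight 1/15
  (X=1, Y=0, Z=0) weight 1/30
  (X=1, Y=1, Z=1) weight 1/60
  (X=2, Y=0, Z=0) weight 1/15
  (X=2, Y=1, Z=1) weight 1/30
  (X=3, Y=0, Z=0) weight 1/20
  (X=3, Y=1, Z=1) weight 3/40
Group by Y:
  weight(Y=0) = 17/60
  weight(Y=1) = 23/120
Total weight = 17/60 + 23/120 = 19/40
P(Y=0 | obs) = 17/60 / 19/40 = 34/57
P(Y=1 | obs) = 23/120 / 19/40 = 23/57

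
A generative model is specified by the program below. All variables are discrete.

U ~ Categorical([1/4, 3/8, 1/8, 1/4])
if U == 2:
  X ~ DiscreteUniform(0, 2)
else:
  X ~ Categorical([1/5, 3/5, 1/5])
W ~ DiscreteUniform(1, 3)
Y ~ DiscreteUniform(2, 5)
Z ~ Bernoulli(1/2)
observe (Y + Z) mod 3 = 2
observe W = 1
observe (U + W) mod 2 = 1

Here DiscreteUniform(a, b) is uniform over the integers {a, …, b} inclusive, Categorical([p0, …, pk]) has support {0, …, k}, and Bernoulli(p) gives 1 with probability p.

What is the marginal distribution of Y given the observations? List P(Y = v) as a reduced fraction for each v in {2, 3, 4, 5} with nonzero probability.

P(Y=2) = 1/3, P(Y=4) = 1/3, P(Y=5) = 1/3

Enumerate traces; 18 have nonzero weight after conditioning:
  (U=0, X=0, W=1, Y=2, Z=0) weight 1/480
  (U=0, X=0, W=1, Y=4, Z=1) weight 1/480
  (U=0, X=0, W=1, Y=5, Z=0) weight 1/480
  (U=0, X=1, W=1, Y=2, Z=0) weight 1/160
  (U=0, X=1, W=1, Y=4, Z=1) weight 1/160
  (U=0, X=1, W=1, Y=5, Z=0) weight 1/160
  (U=0, X=2, W=1, Y=2, Z=0) weight 1/480
  (U=0, X=2, W=1, Y=4, Z=1) weight 1/480
  … 10 more
Group by Y:
  weight(Y=2) = 1/64
  weight(Y=4) = 1/64
  weight(Y=5) = 1/64
Total weight = 1/64 + 1/64 + 1/64 = 3/64
P(Y=2 | obs) = 1/64 / 3/64 = 1/3
P(Y=4 | obs) = 1/64 / 3/64 = 1/3
P(Y=5 | obs) = 1/64 / 3/64 = 1/3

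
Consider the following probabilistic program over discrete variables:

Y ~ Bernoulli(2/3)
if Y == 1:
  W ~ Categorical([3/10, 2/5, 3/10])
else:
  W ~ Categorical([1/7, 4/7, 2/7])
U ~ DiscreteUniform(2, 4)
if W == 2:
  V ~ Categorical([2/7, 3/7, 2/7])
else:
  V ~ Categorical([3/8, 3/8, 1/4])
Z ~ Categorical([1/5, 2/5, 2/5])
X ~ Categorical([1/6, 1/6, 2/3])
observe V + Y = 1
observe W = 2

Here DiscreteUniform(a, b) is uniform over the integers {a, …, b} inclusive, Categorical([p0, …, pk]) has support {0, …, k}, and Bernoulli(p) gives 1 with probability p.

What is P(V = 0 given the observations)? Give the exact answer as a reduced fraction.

Enumerate traces; 54 have nonzero weight after conditioning:
  (Y=0, W=2, U=2, V=1, Z=0, X=0) weight 1/2205
  (Y=0, W=2, U=2, V=1, Z=0, X=1) weight 1/2205
  (Y=0, W=2, U=2, V=1, Z=0, X=2) weight 4/2205
  (Y=0, W=2, U=2, V=1, Z=1, X=0) weight 2/2205
  (Y=0, W=2, U=2, V=1, Z=1, X=1) weight 2/2205
  (Y=0, W=2, U=2, V=1, Z=1, X=2) weight 8/2205
  (Y=0, W=2, U=2, V=1, Z=2, X=0) weight 2/2205
  (Y=0, W=2, U=2, V=1, Z=2, X=1) weight 2/2205
  (Y=1, W=2, U=2, V=0, Z=0, X=0) weight 1/1575
  … 45 more
Group by V:
  weight(V=0) = 2/35
  weight(V=1) = 2/49
Total weight = 2/35 + 2/49 = 24/245
P(V=0 | obs) = 2/35 / 24/245 = 7/12
P(V=1 | obs) = 2/49 / 24/245 = 5/12

P(V = 0 | obs) = 7/12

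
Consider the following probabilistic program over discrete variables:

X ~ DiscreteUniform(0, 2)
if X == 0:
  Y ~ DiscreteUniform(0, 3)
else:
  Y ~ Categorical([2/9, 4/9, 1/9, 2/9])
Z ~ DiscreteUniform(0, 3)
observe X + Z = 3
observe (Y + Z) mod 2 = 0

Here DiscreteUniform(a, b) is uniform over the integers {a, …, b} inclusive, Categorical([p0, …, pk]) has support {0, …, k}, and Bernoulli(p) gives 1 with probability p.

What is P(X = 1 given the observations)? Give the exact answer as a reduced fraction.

P(X = 1 | obs) = 2/9

Enumerate traces; 6 have nonzero weight after conditioning:
  (X=0, Y=1, Z=3) weight 1/48
  (X=0, Y=3, Z=3) weight 1/48
  (X=1, Y=0, Z=2) weight 1/54
  (X=1, Y=2, Z=2) weight 1/108
  (X=2, Y=1, Z=1) weight 1/27
  (X=2, Y=3, Z=1) weight 1/54
Group by X:
  weight(X=0) = 1/24
  weight(X=1) = 1/36
  weight(X=2) = 1/18
Total weight = 1/24 + 1/36 + 1/18 = 1/8
P(X=0 | obs) = 1/24 / 1/8 = 1/3
P(X=1 | obs) = 1/36 / 1/8 = 2/9
P(X=2 | obs) = 1/18 / 1/8 = 4/9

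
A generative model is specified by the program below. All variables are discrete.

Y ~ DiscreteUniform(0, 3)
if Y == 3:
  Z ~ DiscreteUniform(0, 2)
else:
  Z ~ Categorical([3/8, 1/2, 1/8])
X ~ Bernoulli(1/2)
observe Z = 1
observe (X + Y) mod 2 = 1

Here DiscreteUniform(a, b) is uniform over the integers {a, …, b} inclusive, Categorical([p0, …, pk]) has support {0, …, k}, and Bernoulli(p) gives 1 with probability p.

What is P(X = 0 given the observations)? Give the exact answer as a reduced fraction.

P(X = 0 | obs) = 5/11

Enumerate traces; 4 have nonzero weight after conditioning:
  (Y=0, Z=1, X=1) weight 1/16
  (Y=1, Z=1, X=0) weight 1/16
  (Y=2, Z=1, X=1) weight 1/16
  (Y=3, Z=1, X=0) weight 1/24
Group by X:
  weight(X=0) = 5/48
  weight(X=1) = 1/8
Total weight = 5/48 + 1/8 = 11/48
P(X=0 | obs) = 5/48 / 11/48 = 5/11
P(X=1 | obs) = 1/8 / 11/48 = 6/11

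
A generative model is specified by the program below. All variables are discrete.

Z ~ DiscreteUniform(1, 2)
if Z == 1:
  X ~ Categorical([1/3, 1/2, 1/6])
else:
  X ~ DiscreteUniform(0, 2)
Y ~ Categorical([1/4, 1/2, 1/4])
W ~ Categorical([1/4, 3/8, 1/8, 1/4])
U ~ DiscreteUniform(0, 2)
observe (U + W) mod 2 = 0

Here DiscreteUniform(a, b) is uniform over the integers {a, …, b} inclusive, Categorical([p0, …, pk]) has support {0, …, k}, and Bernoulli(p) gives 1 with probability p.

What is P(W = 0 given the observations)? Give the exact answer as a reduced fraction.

P(W = 0 | obs) = 4/11

Enumerate traces; 108 have nonzero weight after conditioning:
  (Z=1, X=0, Y=0, W=0, U=0) weight 1/288
  (Z=1, X=0, Y=0, W=0, U=2) weight 1/288
  (Z=1, X=0, Y=0, W=1, U=1) weight 1/192
  (Z=1, X=0, Y=0, W=2, U=0) weight 1/576
  (Z=1, X=0, Y=0, W=2, U=2) weight 1/576
  (Z=1, X=0, Y=0, W=3, U=1) weight 1/288
  (Z=1, X=0, Y=1, W=0, U=0) weight 1/144
  (Z=1, X=0, Y=1, W=0, U=2) weight 1/144
  … 100 more
Group by W:
  weight(W=0) = 1/6
  weight(W=1) = 1/8
  weight(W=2) = 1/12
  weight(W=3) = 1/12
Total weight = 1/6 + 1/8 + 1/12 + 1/12 = 11/24
P(W=0 | obs) = 1/6 / 11/24 = 4/11
P(W=1 | obs) = 1/8 / 11/24 = 3/11
P(W=2 | obs) = 1/12 / 11/24 = 2/11
P(W=3 | obs) = 1/12 / 11/24 = 2/11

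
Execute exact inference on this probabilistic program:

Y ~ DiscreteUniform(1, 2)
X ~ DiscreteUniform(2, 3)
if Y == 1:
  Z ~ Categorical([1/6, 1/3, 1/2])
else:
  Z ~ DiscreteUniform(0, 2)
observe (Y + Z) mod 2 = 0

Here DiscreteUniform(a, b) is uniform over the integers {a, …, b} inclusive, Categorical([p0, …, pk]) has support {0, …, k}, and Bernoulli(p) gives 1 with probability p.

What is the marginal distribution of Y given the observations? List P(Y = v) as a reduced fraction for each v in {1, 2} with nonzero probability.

P(Y=1) = 1/3, P(Y=2) = 2/3

Enumerate traces; 6 have nonzero weight after conditioning:
  (Y=1, X=2, Z=1) weight 1/12
  (Y=1, X=3, Z=1) weight 1/12
  (Y=2, X=2, Z=0) weight 1/12
  (Y=2, X=2, Z=2) weight 1/12
  (Y=2, X=3, Z=0) weight 1/12
  (Y=2, X=3, Z=2) weight 1/12
Group by Y:
  weight(Y=1) = 1/6
  weight(Y=2) = 1/3
Total weight = 1/6 + 1/3 = 1/2
P(Y=1 | obs) = 1/6 / 1/2 = 1/3
P(Y=2 | obs) = 1/3 / 1/2 = 2/3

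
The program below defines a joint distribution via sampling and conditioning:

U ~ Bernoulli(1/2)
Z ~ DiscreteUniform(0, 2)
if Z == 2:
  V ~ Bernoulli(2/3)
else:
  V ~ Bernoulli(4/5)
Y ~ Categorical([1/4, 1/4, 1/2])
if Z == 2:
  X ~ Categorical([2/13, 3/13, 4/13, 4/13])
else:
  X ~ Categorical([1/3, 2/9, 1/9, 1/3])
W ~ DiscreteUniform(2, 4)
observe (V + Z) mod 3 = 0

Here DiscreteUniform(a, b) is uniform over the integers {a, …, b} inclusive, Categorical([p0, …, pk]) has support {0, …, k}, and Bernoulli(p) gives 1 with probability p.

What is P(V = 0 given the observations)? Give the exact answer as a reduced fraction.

Enumerate traces; 144 have nonzero weight after conditioning:
  (U=0, Z=0, V=0, Y=0, X=0, W=2) weight 1/1080
  (U=0, Z=0, V=0, Y=0, X=0, W=3) weight 1/1080
  (U=0, Z=0, V=0, Y=0, X=0, W=4) weight 1/1080
  (U=0, Z=0, V=0, Y=0, X=1, W=2) weight 1/1620
  (U=0, Z=0, V=0, Y=0, X=1, W=3) weight 1/1620
  (U=0, Z=0, V=0, Y=0, X=1, W=4) weight 1/1620
  (U=0, Z=0, V=0, Y=0, X=2, W=2) weight 1/3240
  (U=0, Z=0, V=0, Y=0, X=2, W=3) weight 1/3240
  (U=0, Z=2, V=1, Y=0, X=0, W=2) weight 1/702
  … 135 more
Group by V:
  weight(V=0) = 1/15
  weight(V=1) = 2/9
Total weight = 1/15 + 2/9 = 13/45
P(V=0 | obs) = 1/15 / 13/45 = 3/13
P(V=1 | obs) = 2/9 / 13/45 = 10/13

P(V = 0 | obs) = 3/13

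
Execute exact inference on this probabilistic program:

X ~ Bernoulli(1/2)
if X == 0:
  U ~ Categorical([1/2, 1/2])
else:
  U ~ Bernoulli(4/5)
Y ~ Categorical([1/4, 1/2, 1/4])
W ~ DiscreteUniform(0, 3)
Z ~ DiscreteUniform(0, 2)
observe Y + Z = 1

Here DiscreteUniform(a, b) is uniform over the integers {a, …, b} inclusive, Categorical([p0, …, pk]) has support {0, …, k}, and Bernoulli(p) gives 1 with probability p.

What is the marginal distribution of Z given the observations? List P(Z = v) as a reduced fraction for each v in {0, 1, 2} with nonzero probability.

Enumerate traces; 32 have nonzero weight after conditioning:
  (X=0, U=0, Y=0, W=0, Z=1) weight 1/192
  (X=0, U=0, Y=0, W=1, Z=1) weight 1/192
  (X=0, U=0, Y=0, W=2, Z=1) weight 1/192
  (X=0, U=0, Y=0, W=3, Z=1) weight 1/192
  (X=0, U=0, Y=1, W=0, Z=0) weight 1/96
  (X=0, U=0, Y=1, W=1, Z=0) weight 1/96
  (X=0, U=0, Y=1, W=2, Z=0) weight 1/96
  (X=0, U=0, Y=1, W=3, Z=0) weight 1/96
  … 24 more
Group by Z:
  weight(Z=0) = 1/6
  weight(Z=1) = 1/12
Total weight = 1/6 + 1/12 = 1/4
P(Z=0 | obs) = 1/6 / 1/4 = 2/3
P(Z=1 | obs) = 1/12 / 1/4 = 1/3

P(Z=0) = 2/3, P(Z=1) = 1/3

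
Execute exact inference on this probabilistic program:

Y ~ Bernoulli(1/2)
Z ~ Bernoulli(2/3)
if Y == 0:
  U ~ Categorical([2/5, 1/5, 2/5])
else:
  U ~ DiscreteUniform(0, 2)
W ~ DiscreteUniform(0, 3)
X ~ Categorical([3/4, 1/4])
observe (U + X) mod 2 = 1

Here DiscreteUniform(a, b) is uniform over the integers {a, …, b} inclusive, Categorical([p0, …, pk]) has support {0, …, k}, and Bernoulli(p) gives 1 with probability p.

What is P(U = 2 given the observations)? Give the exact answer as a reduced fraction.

P(U = 2 | obs) = 11/46

Enumerate traces; 48 have nonzero weight after conditioning:
  (Y=0, Z=0, U=0, W=0, X=1) weight 1/240
  (Y=0, Z=0, U=0, W=1, X=1) weight 1/240
  (Y=0, Z=0, U=0, W=2, X=1) weight 1/240
  (Y=0, Z=0, U=0, W=3, X=1) weight 1/240
  (Y=0, Z=0, U=1, W=0, X=0) weight 1/160
  (Y=0, Z=0, U=1, W=1, X=0) weight 1/160
  (Y=0, Z=0, U=1, W=2, X=0) weight 1/160
  (Y=0, Z=0, U=1, W=3, X=0) weight 1/160
  (Y=0, Z=0, U=2, W=0, X=1) weight 1/240
  … 39 more
Group by U:
  weight(U=0) = 11/120
  weight(U=1) = 1/5
  weight(U=2) = 11/120
Total weight = 11/120 + 1/5 + 11/120 = 23/60
P(U=0 | obs) = 11/120 / 23/60 = 11/46
P(U=1 | obs) = 1/5 / 23/60 = 12/23
P(U=2 | obs) = 11/120 / 23/60 = 11/46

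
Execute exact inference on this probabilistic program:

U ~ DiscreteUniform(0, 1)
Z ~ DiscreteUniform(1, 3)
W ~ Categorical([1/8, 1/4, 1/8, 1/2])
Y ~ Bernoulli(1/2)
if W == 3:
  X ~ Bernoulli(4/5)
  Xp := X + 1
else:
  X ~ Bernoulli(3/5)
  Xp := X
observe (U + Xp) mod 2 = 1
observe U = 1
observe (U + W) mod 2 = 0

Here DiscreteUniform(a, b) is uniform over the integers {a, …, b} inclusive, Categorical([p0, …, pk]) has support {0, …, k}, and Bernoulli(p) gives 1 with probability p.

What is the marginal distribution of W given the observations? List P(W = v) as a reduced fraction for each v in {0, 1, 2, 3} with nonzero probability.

Enumerate traces; 12 have nonzero weight after conditioning:
  (U=1, Z=1, W=1, Y=0, X=0) weight 1/120
  (U=1, Z=1, W=1, Y=1, X=0) weight 1/120
  (U=1, Z=1, W=3, Y=0, X=1) weight 1/30
  (U=1, Z=1, W=3, Y=1, X=1) weight 1/30
  (U=1, Z=2, W=1, Y=0, X=0) weight 1/120
  (U=1, Z=2, W=1, Y=1, X=0) weight 1/120
  (U=1, Z=2, W=3, Y=0, X=1) weight 1/30
  (U=1, Z=2, W=3, Y=1, X=1) weight 1/30
  … 4 more
Group by W:
  weight(W=1) = 1/20
  weight(W=3) = 1/5
Total weight = 1/20 + 1/5 = 1/4
P(W=1 | obs) = 1/20 / 1/4 = 1/5
P(W=3 | obs) = 1/5 / 1/4 = 4/5

P(W=1) = 1/5, P(W=3) = 4/5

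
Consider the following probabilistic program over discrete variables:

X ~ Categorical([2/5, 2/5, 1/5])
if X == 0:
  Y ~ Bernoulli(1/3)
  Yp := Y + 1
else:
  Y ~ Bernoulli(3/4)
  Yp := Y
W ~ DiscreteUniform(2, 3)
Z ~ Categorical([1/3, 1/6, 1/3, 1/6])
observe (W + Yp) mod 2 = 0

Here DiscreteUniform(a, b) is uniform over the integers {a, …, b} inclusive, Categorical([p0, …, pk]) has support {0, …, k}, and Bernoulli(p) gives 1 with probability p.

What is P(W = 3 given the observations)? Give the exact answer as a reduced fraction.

Enumerate traces; 24 have nonzero weight after conditioning:
  (X=0, Y=0, W=3, Z=0) weight 2/45
  (X=0, Y=0, W=3, Z=1) weight 1/45
  (X=0, Y=0, W=3, Z=2) weight 2/45
  (X=0, Y=0, W=3, Z=3) weight 1/45
  (X=0, Y=1, W=2, Z=0) weight 1/45
  (X=0, Y=1, W=2, Z=1) weight 1/90
  (X=0, Y=1, W=2, Z=2) weight 1/45
  (X=0, Y=1, W=2, Z=3) weight 1/90
  … 16 more
Group by W:
  weight(W=2) = 17/120
  weight(W=3) = 43/120
Total weight = 17/120 + 43/120 = 1/2
P(W=2 | obs) = 17/120 / 1/2 = 17/60
P(W=3 | obs) = 43/120 / 1/2 = 43/60

P(W = 3 | obs) = 43/60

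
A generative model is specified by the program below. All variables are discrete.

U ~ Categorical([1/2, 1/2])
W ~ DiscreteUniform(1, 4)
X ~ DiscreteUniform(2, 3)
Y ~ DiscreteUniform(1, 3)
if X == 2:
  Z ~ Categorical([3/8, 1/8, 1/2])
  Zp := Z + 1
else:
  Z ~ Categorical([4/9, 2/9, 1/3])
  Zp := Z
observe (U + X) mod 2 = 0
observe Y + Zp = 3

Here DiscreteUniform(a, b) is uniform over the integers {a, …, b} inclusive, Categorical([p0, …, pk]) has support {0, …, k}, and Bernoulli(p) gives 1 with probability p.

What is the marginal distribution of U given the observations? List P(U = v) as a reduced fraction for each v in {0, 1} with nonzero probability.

P(U=0) = 1/3, P(U=1) = 2/3

Enumerate traces; 20 have nonzero weight after conditioning:
  (U=0, W=1, X=2, Y=1, Z=1) weight 1/384
  (U=0, W=1, X=2, Y=2, Z=0) weight 1/128
  (U=0, W=2, X=2, Y=1, Z=1) weight 1/384
  (U=0, W=2, X=2, Y=2, Z=0) weight 1/128
  (U=0, W=3, X=2, Y=1, Z=1) weight 1/384
  (U=0, W=3, X=2, Y=2, Z=0) weight 1/128
  (U=0, W=4, X=2, Y=1, Z=1) weight 1/384
  (U=0, W=4, X=2, Y=2, Z=0) weight 1/128
  (U=1, W=1, X=3, Y=1, Z=2) weight 1/144
  … 11 more
Group by U:
  weight(U=0) = 1/24
  weight(U=1) = 1/12
Total weight = 1/24 + 1/12 = 1/8
P(U=0 | obs) = 1/24 / 1/8 = 1/3
P(U=1 | obs) = 1/12 / 1/8 = 2/3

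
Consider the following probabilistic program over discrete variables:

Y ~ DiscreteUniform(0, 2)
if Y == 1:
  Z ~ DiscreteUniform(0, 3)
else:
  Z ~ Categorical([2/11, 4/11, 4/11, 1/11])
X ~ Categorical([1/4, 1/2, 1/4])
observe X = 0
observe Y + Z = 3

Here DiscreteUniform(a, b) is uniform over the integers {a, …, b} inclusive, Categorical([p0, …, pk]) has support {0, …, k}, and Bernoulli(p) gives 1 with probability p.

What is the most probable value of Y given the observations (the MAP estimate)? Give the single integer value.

Enumerate traces; 3 have nonzero weight after conditioning:
  (Y=0, Z=3, X=0) weight 1/132
  (Y=1, Z=2, X=0) weight 1/48
  (Y=2, Z=1, X=0) weight 1/33
Group by Y:
  weight(Y=0) = 1/132
  weight(Y=1) = 1/48
  weight(Y=2) = 1/33
Total weight = 1/132 + 1/48 + 1/33 = 31/528
P(Y=0 | obs) = 1/132 / 31/528 = 4/31
P(Y=1 | obs) = 1/48 / 31/528 = 11/31
P(Y=2 | obs) = 1/33 / 31/528 = 16/31
argmax = 2

argmax_v P(Y = v | obs) = 2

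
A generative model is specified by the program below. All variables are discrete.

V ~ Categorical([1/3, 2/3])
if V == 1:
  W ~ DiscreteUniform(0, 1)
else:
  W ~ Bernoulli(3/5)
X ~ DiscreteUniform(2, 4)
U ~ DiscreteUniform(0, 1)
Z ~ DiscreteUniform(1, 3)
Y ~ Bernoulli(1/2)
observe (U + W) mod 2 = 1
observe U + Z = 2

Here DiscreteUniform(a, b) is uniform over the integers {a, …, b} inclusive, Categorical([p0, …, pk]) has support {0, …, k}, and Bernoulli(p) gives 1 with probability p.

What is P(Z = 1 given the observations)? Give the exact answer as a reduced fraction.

P(Z = 1 | obs) = 7/15

Enumerate traces; 24 have nonzero weight after conditioning:
  (V=0, W=0, X=2, U=1, Z=1, Y=0) weight 1/270
  (V=0, W=0, X=2, U=1, Z=1, Y=1) weight 1/270
  (V=0, W=0, X=3, U=1, Z=1, Y=0) weight 1/270
  (V=0, W=0, X=3, U=1, Z=1, Y=1) weight 1/270
  (V=0, W=0, X=4, U=1, Z=1, Y=0) weight 1/270
  (V=0, W=0, X=4, U=1, Z=1, Y=1) weight 1/270
  (V=0, W=1, X=2, U=0, Z=2, Y=0) weight 1/180
  (V=0, W=1, X=2, U=0, Z=2, Y=1) weight 1/180
  … 16 more
Group by Z:
  weight(Z=1) = 7/90
  weight(Z=2) = 4/45
Total weight = 7/90 + 4/45 = 1/6
P(Z=1 | obs) = 7/90 / 1/6 = 7/15
P(Z=2 | obs) = 4/45 / 1/6 = 8/15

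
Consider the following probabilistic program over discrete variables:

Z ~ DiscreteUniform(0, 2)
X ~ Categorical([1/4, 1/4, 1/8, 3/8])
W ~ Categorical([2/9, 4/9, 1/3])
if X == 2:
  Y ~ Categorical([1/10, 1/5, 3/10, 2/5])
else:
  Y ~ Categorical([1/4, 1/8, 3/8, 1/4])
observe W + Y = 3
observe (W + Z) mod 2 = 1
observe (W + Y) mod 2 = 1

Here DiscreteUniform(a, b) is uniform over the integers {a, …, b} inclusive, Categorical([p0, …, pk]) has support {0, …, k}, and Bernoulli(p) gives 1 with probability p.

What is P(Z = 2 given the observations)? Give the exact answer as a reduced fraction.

Enumerate traces; 16 have nonzero weight after conditioning:
  (Z=0, X=0, W=1, Y=2) weight 1/72
  (Z=0, X=1, W=1, Y=2) weight 1/72
  (Z=0, X=2, W=1, Y=2) weight 1/180
  (Z=0, X=3, W=1, Y=2) weight 1/48
  (Z=1, X=0, W=0, Y=3) weight 1/216
  (Z=1, X=0, W=2, Y=1) weight 1/288
  (Z=1, X=1, W=0, Y=3) weight 1/216
  (Z=1, X=1, W=2, Y=1) weight 1/288
  (Z=2, X=0, W=1, Y=2) weight 1/72
  … 7 more
Group by Z:
  weight(Z=0) = 13/240
  weight(Z=1) = 301/8640
  weight(Z=2) = 13/240
Total weight = 13/240 + 301/8640 + 13/240 = 1237/8640
P(Z=0 | obs) = 13/240 / 1237/8640 = 468/1237
P(Z=1 | obs) = 301/8640 / 1237/8640 = 301/1237
P(Z=2 | obs) = 13/240 / 1237/8640 = 468/1237

P(Z = 2 | obs) = 468/1237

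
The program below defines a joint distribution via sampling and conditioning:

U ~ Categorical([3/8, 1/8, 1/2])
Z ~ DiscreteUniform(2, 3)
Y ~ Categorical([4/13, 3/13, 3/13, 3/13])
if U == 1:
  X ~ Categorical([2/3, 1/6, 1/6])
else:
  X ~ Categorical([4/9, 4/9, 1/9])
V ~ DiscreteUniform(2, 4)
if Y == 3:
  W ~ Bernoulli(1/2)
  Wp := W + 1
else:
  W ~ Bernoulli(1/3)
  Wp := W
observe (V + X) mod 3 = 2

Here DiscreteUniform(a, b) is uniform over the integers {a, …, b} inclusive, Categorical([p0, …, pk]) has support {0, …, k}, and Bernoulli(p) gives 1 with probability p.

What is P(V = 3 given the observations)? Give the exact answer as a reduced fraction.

P(V = 3 | obs) = 17/144

Enumerate traces; 144 have nonzero weight after conditioning:
  (U=0, Z=2, Y=0, X=0, V=2, W=0) weight 2/351
  (U=0, Z=2, Y=0, X=0, V=2, W=1) weight 1/351
  (U=0, Z=2, Y=0, X=1, V=4, W=0) weight 2/351
  (U=0, Z=2, Y=0, X=1, V=4, W=1) weight 1/351
  (U=0, Z=2, Y=0, X=2, V=3, W=0) weight 1/702
  (U=0, Z=2, Y=0, X=2, V=3, W=1) weight 1/1404
  (U=0, Z=2, Y=1, X=0, V=2, W=0) weight 1/234
  (U=0, Z=2, Y=1, X=0, V=2, W=1) weight 1/468
  … 136 more
Group by V:
  weight(V=2) = 17/108
  weight(V=3) = 17/432
  weight(V=4) = 59/432
Total weight = 17/108 + 17/432 + 59/432 = 1/3
P(V=2 | obs) = 17/108 / 1/3 = 17/36
P(V=3 | obs) = 17/432 / 1/3 = 17/144
P(V=4 | obs) = 59/432 / 1/3 = 59/144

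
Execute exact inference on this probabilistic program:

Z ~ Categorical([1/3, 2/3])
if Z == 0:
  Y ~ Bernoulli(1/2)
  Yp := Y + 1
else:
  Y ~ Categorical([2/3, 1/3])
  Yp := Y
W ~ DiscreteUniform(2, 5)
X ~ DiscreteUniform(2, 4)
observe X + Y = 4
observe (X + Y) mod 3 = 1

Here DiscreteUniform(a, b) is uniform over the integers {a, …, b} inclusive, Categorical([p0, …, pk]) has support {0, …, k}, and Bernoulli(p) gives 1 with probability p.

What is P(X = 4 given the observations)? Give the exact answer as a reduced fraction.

Enumerate traces; 16 have nonzero weight after conditioning:
  (Z=0, Y=0, W=2, X=4) weight 1/72
  (Z=0, Y=0, W=3, X=4) weight 1/72
  (Z=0, Y=0, W=4, X=4) weight 1/72
  (Z=0, Y=0, W=5, X=4) weight 1/72
  (Z=0, Y=1, W=2, X=3) weight 1/72
  (Z=0, Y=1, W=3, X=3) weight 1/72
  (Z=0, Y=1, W=4, X=3) weight 1/72
  (Z=0, Y=1, W=5, X=3) weight 1/72
  … 8 more
Group by X:
  weight(X=3) = 7/54
  weight(X=4) = 11/54
Total weight = 7/54 + 11/54 = 1/3
P(X=3 | obs) = 7/54 / 1/3 = 7/18
P(X=4 | obs) = 11/54 / 1/3 = 11/18

P(X = 4 | obs) = 11/18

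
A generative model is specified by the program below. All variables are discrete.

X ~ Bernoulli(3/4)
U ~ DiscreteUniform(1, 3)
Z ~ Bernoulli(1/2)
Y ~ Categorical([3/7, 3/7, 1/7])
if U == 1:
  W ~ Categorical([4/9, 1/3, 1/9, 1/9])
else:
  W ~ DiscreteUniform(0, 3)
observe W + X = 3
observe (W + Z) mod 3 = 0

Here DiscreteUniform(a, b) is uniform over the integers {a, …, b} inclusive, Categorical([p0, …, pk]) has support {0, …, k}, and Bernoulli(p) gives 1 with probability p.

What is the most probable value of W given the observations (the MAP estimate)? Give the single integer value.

Enumerate traces; 18 have nonzero weight after conditioning:
  (X=0, U=1, Z=0, Y=0, W=3) weight 1/504
  (X=0, U=1, Z=0, Y=1, W=3) weight 1/504
  (X=0, U=1, Z=0, Y=2, W=3) weight 1/1512
  (X=0, U=2, Z=0, Y=0, W=3) weight 1/224
  (X=0, U=2, Z=0, Y=1, W=3) weight 1/224
  (X=0, U=2, Z=0, Y=2, W=3) weight 1/672
  (X=0, U=3, Z=0, Y=0, W=3) weight 1/224
  (X=0, U=3, Z=0, Y=1, W=3) weight 1/224
  (X=1, U=1, Z=1, Y=0, W=2) weight 1/168
  … 9 more
Group by W:
  weight(W=2) = 11/144
  weight(W=3) = 11/432
Total weight = 11/144 + 11/432 = 11/108
P(W=2 | obs) = 11/144 / 11/108 = 3/4
P(W=3 | obs) = 11/432 / 11/108 = 1/4
argmax = 2

argmax_v P(W = v | obs) = 2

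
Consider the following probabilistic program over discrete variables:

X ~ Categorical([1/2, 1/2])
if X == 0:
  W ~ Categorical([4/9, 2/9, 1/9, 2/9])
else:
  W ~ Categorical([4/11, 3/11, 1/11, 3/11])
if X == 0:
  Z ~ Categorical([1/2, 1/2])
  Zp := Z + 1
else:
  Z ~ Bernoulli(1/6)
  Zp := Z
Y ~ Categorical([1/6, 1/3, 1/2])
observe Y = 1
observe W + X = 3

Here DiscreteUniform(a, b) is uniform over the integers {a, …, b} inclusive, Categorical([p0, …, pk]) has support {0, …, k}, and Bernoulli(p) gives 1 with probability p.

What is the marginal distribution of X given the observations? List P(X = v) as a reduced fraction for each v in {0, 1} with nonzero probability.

P(X=0) = 22/31, P(X=1) = 9/31

Enumerate traces; 4 have nonzero weight after conditioning:
  (X=0, W=3, Z=0, Y=1) weight 1/54
  (X=0, W=3, Z=1, Y=1) weight 1/54
  (X=1, W=2, Z=0, Y=1) weight 5/396
  (X=1, W=2, Z=1, Y=1) weight 1/396
Group by X:
  weight(X=0) = 1/27
  weight(X=1) = 1/66
Total weight = 1/27 + 1/66 = 31/594
P(X=0 | obs) = 1/27 / 31/594 = 22/31
P(X=1 | obs) = 1/66 / 31/594 = 9/31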